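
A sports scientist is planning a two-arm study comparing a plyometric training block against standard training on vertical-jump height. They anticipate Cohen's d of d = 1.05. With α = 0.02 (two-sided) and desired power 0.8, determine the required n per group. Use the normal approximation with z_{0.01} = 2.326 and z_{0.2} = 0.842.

n = 19 per group

For two independent groups with equal n: n = 2·((z_{α/2} + z_β) / d)².
z_{α/2} + z_β = 2.326 + 0.842 = 3.168.
n = 2 × (3.168 / 1.05)² = 2 × 3.017² = 2 × 9.10 = 18.2.
Round up to the next whole participant.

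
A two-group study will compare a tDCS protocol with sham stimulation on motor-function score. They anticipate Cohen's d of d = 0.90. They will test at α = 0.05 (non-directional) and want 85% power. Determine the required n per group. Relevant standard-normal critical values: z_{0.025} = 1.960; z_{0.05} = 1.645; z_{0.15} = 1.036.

For two independent groups with equal n: n = 2·((z_{α/2} + z_β) / d)².
z_{α/2} + z_β = 1.960 + 1.036 = 2.996.
n = 2 × (2.996 / 0.90)² = 2 × 3.329² = 2 × 11.08 = 22.2.
Round up to the next whole participant.

n = 23 per group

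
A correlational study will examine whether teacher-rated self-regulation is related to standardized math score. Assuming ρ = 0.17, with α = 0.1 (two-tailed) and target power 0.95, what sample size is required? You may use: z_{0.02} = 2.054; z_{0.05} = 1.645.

Fisher's z: C = ½·ln((1+r)/(1−r)) = ½·ln(1.4096) = 0.1717.
n = ((z_{α/2} + z_β)/C)² + 3.
(1.645 + 1.645) / 0.1717 = 3.290 / 0.1717 = 19.161.
n = 19.161² + 3 = 367.16 + 3 = 370.2.
Round up.

n = 371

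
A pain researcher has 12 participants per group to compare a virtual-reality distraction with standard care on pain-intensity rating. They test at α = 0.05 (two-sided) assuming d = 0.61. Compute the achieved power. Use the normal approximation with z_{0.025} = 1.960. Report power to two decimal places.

power ≈ 0.32

For two equal groups, power = Φ(d·√(n/2) − z_{α/2}).
d·√(n/2) = 0.61 × √(12/2) = 0.61 × 2.449 = 1.494.
z_β = 1.494 − 1.960 = -0.466.
Power = Φ(-0.466) = 0.321.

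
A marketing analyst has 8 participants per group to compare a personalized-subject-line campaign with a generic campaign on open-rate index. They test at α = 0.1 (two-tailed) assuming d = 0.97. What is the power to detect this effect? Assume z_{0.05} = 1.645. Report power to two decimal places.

power ≈ 0.62

For two equal groups, power = Φ(d·√(n/2) − z_{α/2}).
d·√(n/2) = 0.97 × √(8/2) = 0.97 × 2.000 = 1.940.
z_β = 1.940 − 1.645 = 0.295.
Power = Φ(0.295) = 0.616.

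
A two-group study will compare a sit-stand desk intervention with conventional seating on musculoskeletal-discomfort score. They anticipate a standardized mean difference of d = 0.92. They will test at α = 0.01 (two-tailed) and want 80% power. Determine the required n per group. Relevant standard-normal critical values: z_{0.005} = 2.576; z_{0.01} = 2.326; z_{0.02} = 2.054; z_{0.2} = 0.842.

For two independent groups with equal n: n = 2·((z_{α/2} + z_β) / d)².
z_{α/2} + z_β = 2.576 + 0.842 = 3.418.
n = 2 × (3.418 / 0.92)² = 2 × 3.715² = 2 × 13.80 = 27.6.
Round up to the next whole participant.

n = 28 per group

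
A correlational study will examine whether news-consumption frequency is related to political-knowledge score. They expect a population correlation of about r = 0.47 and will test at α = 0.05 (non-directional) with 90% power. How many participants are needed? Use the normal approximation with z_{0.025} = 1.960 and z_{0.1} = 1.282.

n = 44

Fisher's z: C = ½·ln((1+r)/(1−r)) = ½·ln(2.7736) = 0.5101.
n = ((z_{α/2} + z_β)/C)² + 3.
(1.960 + 1.282) / 0.5101 = 3.242 / 0.5101 = 6.356.
n = 6.356² + 3 = 40.39 + 3 = 43.4.
Round up.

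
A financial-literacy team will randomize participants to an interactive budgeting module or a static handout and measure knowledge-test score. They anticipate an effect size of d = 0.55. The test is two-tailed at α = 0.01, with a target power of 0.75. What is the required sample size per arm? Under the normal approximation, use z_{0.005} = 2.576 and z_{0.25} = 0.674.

n = 70 per group

For two independent groups with equal n: n = 2·((z_{α/2} + z_β) / d)².
z_{α/2} + z_β = 2.576 + 0.674 = 3.250.
n = 2 × (3.250 / 0.55)² = 2 × 5.909² = 2 × 34.92 = 69.8.
Round up to the next whole participant.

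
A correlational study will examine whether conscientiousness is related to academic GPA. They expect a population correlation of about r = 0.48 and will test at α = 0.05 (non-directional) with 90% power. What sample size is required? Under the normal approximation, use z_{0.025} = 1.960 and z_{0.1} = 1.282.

Fisher's z: C = ½·ln((1+r)/(1−r)) = ½·ln(2.8462) = 0.5230.
n = ((z_{α/2} + z_β)/C)² + 3.
(1.960 + 1.282) / 0.5230 = 3.242 / 0.5230 = 6.199.
n = 6.199² + 3 = 38.43 + 3 = 41.4.
Round up.

n = 42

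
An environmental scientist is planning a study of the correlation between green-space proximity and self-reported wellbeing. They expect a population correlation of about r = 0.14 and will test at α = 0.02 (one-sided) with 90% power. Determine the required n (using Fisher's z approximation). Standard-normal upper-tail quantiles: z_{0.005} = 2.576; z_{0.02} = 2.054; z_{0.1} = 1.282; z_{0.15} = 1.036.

Fisher's z: C = ½·ln((1+r)/(1−r)) = ½·ln(1.3256) = 0.1409.
n = ((z_{α} + z_β)/C)² + 3.
(2.054 + 1.282) / 0.1409 = 3.336 / 0.1409 = 23.676.
n = 23.676² + 3 = 560.57 + 3 = 563.6.
Round up.

n = 564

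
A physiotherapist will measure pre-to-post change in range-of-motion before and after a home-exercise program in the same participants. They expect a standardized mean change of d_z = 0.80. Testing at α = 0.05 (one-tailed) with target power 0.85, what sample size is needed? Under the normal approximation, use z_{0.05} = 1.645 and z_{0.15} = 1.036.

n = 12 pairs

For a paired (one-sample on differences) test: n = ((z_{α} + z_β) / d)².
z_{α} + z_β = 1.645 + 1.036 = 2.681.
n = (2.681 / 0.80)² = 3.351² = 11.23.
Round up.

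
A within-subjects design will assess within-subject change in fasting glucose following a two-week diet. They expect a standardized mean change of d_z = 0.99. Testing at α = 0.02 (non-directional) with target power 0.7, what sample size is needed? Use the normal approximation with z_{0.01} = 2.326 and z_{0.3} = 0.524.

n = 9 pairs

For a paired (one-sample on differences) test: n = ((z_{α/2} + z_β) / d)².
z_{α/2} + z_β = 2.326 + 0.524 = 2.850.
n = (2.850 / 0.99)² = 2.879² = 8.29.
Round up.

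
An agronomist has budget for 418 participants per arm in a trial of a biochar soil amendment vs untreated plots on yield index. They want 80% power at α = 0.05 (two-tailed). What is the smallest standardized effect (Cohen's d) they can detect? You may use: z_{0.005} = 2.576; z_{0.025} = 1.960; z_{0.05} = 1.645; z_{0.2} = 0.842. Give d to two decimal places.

For two independent groups of n = 418 each: d_min = (z_{α/2} + z_β)·√(2/n).
z-sum = 1.960 + 0.842 = 2.802.
d_min = 2.802 × √(2/418) = 2.802 × 0.0692 = 0.194.

d_min ≈ 0.19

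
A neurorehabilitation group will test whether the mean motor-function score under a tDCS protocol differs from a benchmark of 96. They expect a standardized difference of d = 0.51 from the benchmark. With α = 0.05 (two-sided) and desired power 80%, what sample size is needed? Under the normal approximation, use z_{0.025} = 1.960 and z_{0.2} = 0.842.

For a one-sample test: n = ((z_{α/2} + z_β) / d)².
z_{α/2} + z_β = 1.960 + 0.842 = 2.802.
n = (2.802 / 0.51)² = 5.494² = 30.19.
Round up.

n = 31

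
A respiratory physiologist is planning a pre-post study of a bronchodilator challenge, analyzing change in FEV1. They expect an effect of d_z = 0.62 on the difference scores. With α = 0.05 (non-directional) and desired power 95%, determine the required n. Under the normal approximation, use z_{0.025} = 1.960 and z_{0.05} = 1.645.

For a paired (one-sample on differences) test: n = ((z_{α/2} + z_β) / d)².
z_{α/2} + z_β = 1.960 + 1.645 = 3.605.
n = (3.605 / 0.62)² = 5.815² = 33.81.
Round up.

n = 34 pairs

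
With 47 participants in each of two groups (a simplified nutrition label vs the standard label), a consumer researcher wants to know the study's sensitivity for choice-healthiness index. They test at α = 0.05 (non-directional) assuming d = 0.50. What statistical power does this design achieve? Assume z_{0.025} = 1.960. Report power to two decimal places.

For two equal groups, power = Φ(d·√(n/2) − z_{α/2}).
d·√(n/2) = 0.50 × √(47/2) = 0.50 × 4.848 = 2.424.
z_β = 2.424 − 1.960 = 0.464.
Power = Φ(0.464) = 0.679.

power ≈ 0.68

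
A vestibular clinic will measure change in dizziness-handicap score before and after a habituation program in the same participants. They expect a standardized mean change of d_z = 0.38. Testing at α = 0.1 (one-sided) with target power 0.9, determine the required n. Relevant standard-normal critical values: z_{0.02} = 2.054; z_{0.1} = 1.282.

For a paired (one-sample on differences) test: n = ((z_{α} + z_β) / d)².
z_{α} + z_β = 1.282 + 1.282 = 2.564.
n = (2.564 / 0.38)² = 6.747² = 45.53.
Round up.

n = 46 pairs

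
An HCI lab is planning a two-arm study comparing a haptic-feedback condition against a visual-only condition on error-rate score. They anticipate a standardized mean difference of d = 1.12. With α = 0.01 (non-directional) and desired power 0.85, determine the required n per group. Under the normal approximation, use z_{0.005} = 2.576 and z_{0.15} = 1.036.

n = 21 per group

For two independent groups with equal n: n = 2·((z_{α/2} + z_β) / d)².
z_{α/2} + z_β = 2.576 + 1.036 = 3.612.
n = 2 × (3.612 / 1.12)² = 2 × 3.225² = 2 × 10.40 = 20.8.
Round up to the next whole participant.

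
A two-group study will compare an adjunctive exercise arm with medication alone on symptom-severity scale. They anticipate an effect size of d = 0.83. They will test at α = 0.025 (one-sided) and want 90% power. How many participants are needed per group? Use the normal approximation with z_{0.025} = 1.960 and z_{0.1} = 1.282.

For two independent groups with equal n: n = 2·((z_{α} + z_β) / d)².
z_{α} + z_β = 1.960 + 1.282 = 3.242.
n = 2 × (3.242 / 0.83)² = 2 × 3.906² = 2 × 15.26 = 30.5.
Round up to the next whole participant.

n = 31 per group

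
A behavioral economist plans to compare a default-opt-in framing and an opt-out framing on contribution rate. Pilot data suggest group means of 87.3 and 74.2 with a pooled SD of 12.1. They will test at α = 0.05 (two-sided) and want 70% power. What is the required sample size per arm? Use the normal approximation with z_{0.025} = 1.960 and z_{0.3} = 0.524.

n = 11 per group

Cohen's d = |M₁ − M₂| / SD_pooled = |87.3 − 74.2| / 12.1 = 13.1 / 12.1 = 1.083.
For two independent groups with equal n: n = 2·((z_{α/2} + z_β) / d)².
z_{α/2} + z_β = 1.960 + 0.524 = 2.484.
n = 2 × (2.484 / 1.083)² = 2 × 2.294² = 2 × 5.26 = 10.5.
Round up to the next whole participant.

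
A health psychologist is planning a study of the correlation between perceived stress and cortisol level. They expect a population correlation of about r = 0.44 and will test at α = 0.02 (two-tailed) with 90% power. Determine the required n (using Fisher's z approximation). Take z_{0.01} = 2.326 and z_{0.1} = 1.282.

n = 62

Fisher's z: C = ½·ln((1+r)/(1−r)) = ½·ln(2.5714) = 0.4722.
n = ((z_{α/2} + z_β)/C)² + 3.
(2.326 + 1.282) / 0.4722 = 3.608 / 0.4722 = 7.641.
n = 7.641² + 3 = 58.38 + 3 = 61.4.
Round up.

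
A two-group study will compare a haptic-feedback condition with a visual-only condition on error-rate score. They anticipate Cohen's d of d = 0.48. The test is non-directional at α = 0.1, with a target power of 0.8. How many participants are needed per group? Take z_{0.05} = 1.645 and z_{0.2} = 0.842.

n = 54 per group

For two independent groups with equal n: n = 2·((z_{α/2} + z_β) / d)².
z_{α/2} + z_β = 1.645 + 0.842 = 2.487.
n = 2 × (2.487 / 0.48)² = 2 × 5.181² = 2 × 26.85 = 53.7.
Round up to the next whole participant.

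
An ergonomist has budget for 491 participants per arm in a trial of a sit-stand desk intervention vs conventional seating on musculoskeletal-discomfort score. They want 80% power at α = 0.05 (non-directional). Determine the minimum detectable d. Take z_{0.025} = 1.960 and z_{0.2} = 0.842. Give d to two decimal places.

d_min ≈ 0.18

For two independent groups of n = 491 each: d_min = (z_{α/2} + z_β)·√(2/n).
z-sum = 1.960 + 0.842 = 2.802.
d_min = 2.802 × √(2/491) = 2.802 × 0.0638 = 0.179.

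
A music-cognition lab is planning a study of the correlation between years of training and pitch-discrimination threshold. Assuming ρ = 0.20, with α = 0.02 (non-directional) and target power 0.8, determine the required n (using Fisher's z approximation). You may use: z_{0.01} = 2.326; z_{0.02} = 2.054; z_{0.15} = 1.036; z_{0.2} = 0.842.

Fisher's z: C = ½·ln((1+r)/(1−r)) = ½·ln(1.5000) = 0.2027.
n = ((z_{α/2} + z_β)/C)² + 3.
(2.326 + 0.842) / 0.2027 = 3.168 / 0.2027 = 15.629.
n = 15.629² + 3 = 244.27 + 3 = 247.3.
Round up.

n = 248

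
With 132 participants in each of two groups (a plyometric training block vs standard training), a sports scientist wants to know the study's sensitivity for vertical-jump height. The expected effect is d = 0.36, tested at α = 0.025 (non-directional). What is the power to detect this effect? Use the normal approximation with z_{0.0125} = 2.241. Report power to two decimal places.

power ≈ 0.75

For two equal groups, power = Φ(d·√(n/2) − z_{α/2}).
d·√(n/2) = 0.36 × √(132/2) = 0.36 × 8.124 = 2.925.
z_β = 2.925 − 2.241 = 0.684.
Power = Φ(0.684) = 0.753.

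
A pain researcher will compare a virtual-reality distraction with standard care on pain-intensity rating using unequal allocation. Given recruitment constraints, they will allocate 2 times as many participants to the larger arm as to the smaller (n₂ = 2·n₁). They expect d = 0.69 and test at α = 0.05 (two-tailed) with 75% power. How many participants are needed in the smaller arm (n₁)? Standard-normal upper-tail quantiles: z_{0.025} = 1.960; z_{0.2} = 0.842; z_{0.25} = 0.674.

With allocation ratio k = n₂/n₁ = 2, Var(x̄₁−x̄₂) = σ²(1/n₁ + 1/(k·n₁)) = σ²·(k+1)/(k·n₁).
So n₁ = (1 + 1/k)·((z_{α/2} + z_β)/d)² = 1.500 × (2.634/0.69)².
n₁ = 1.500 × 14.57 = 21.9.
Round up: n₁ = 22, giving n₂ = 2 × 22 = 44.

n₁ = 22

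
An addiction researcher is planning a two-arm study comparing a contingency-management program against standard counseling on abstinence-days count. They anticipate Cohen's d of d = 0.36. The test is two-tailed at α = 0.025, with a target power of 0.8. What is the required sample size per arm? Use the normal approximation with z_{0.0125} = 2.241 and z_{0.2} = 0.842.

n = 147 per group

For two independent groups with equal n: n = 2·((z_{α/2} + z_β) / d)².
z_{α/2} + z_β = 2.241 + 0.842 = 3.083.
n = 2 × (3.083 / 0.36)² = 2 × 8.564² = 2 × 73.34 = 146.7.
Round up to the next whole participant.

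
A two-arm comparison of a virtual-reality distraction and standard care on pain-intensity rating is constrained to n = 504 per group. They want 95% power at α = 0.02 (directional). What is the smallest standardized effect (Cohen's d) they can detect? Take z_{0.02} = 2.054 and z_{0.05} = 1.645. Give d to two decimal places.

d_min ≈ 0.23

For two independent groups of n = 504 each: d_min = (z_{α} + z_β)·√(2/n).
z-sum = 2.054 + 1.645 = 3.699.
d_min = 3.699 × √(2/504) = 3.699 × 0.0630 = 0.233.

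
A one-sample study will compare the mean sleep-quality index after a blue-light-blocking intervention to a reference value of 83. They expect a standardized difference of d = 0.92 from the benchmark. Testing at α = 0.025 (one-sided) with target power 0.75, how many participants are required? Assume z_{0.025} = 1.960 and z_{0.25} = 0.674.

For a one-sample test: n = ((z_{α} + z_β) / d)².
z_{α} + z_β = 1.960 + 0.674 = 2.634.
n = (2.634 / 0.92)² = 2.863² = 8.20.
Round up.

n = 9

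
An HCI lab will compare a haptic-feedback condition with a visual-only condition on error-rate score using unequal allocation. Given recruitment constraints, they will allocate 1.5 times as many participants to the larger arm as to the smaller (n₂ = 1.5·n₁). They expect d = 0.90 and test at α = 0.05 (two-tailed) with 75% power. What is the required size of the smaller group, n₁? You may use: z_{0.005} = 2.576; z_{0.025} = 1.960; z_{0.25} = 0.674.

n₁ = 15

With allocation ratio k = n₂/n₁ = 1.5, Var(x̄₁−x̄₂) = σ²(1/n₁ + 1/(k·n₁)) = σ²·(k+1)/(k·n₁).
So n₁ = (1 + 1/k)·((z_{α/2} + z_β)/d)² = 1.667 × (2.634/0.90)².
n₁ = 1.667 × 8.57 = 14.3.
Round up: n₁ = 15, giving n₂ = ⌈1.5 × 15⌉ = ⌈22.5⌉ = 23.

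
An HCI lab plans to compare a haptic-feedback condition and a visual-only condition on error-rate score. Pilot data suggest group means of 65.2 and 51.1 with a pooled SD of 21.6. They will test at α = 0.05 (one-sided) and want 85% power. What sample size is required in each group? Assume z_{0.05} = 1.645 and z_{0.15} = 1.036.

Cohen's d = |M₁ − M₂| / SD_pooled = |65.2 − 51.1| / 21.6 = 14.1 / 21.6 = 0.653.
For two independent groups with equal n: n = 2·((z_{α} + z_β) / d)².
z_{α} + z_β = 1.645 + 1.036 = 2.681.
n = 2 × (2.681 / 0.653)² = 2 × 4.106² = 2 × 16.86 = 33.7.
Round up to the next whole participant.

n = 34 per group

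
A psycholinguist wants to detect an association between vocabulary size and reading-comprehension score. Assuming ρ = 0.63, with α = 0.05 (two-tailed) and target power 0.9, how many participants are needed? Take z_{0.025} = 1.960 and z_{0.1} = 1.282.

Fisher's z: C = ½·ln((1+r)/(1−r)) = ½·ln(4.4054) = 0.7414.
n = ((z_{α/2} + z_β)/C)² + 3.
(1.960 + 1.282) / 0.7414 = 3.242 / 0.7414 = 4.373.
n = 4.373² + 3 = 19.12 + 3 = 22.1.
Round up.

n = 23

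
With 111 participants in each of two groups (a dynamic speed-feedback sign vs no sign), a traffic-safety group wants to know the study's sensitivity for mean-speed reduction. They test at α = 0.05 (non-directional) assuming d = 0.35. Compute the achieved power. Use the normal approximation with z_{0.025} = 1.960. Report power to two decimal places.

For two equal groups, power = Φ(d·√(n/2) − z_{α/2}).
d·√(n/2) = 0.35 × √(111/2) = 0.35 × 7.450 = 2.607.
z_β = 2.607 − 1.960 = 0.647.
Power = Φ(0.647) = 0.741.

power ≈ 0.74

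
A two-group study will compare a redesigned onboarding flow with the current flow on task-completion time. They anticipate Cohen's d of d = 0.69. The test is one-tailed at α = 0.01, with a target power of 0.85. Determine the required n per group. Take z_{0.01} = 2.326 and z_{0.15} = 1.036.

n = 48 per group

For two independent groups with equal n: n = 2·((z_{α} + z_β) / d)².
z_{α} + z_β = 2.326 + 1.036 = 3.362.
n = 2 × (3.362 / 0.69)² = 2 × 4.872² = 2 × 23.74 = 47.5.
Round up to the next whole participant.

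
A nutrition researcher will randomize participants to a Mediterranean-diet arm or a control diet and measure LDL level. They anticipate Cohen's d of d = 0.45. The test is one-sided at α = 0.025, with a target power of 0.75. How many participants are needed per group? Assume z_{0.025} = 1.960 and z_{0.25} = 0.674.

For two independent groups with equal n: n = 2·((z_{α} + z_β) / d)².
z_{α} + z_β = 1.960 + 0.674 = 2.634.
n = 2 × (2.634 / 0.45)² = 2 × 5.853² = 2 × 34.26 = 68.5.
Round up to the next whole participant.

n = 69 per group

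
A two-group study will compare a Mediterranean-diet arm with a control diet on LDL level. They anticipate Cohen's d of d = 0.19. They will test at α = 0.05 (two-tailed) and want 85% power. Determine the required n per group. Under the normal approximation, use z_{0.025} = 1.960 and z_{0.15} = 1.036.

n = 498 per group

For two independent groups with equal n: n = 2·((z_{α/2} + z_β) / d)².
z_{α/2} + z_β = 1.960 + 1.036 = 2.996.
n = 2 × (2.996 / 0.19)² = 2 × 15.768² = 2 × 248.64 = 497.3.
Round up to the next whole participant.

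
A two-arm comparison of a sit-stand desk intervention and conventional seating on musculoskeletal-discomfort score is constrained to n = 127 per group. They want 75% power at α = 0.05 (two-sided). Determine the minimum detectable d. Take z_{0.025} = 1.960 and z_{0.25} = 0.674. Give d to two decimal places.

d_min ≈ 0.33

For two independent groups of n = 127 each: d_min = (z_{α/2} + z_β)·√(2/n).
z-sum = 1.960 + 0.674 = 2.634.
d_min = 2.634 × √(2/127) = 2.634 × 0.1255 = 0.331.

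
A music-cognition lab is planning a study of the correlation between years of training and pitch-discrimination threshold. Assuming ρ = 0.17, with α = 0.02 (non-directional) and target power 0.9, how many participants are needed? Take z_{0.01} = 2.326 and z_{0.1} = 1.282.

Fisher's z: C = ½·ln((1+r)/(1−r)) = ½·ln(1.4096) = 0.1717.
n = ((z_{α/2} + z_β)/C)² + 3.
(2.326 + 1.282) / 0.1717 = 3.608 / 0.1717 = 21.013.
n = 21.013² + 3 = 441.56 + 3 = 444.6.
Round up.

n = 445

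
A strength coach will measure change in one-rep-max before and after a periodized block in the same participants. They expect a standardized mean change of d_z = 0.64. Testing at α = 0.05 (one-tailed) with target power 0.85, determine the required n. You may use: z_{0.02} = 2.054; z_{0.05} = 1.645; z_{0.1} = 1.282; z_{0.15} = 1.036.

n = 18 pairs

For a paired (one-sample on differences) test: n = ((z_{α} + z_β) / d)².
z_{α} + z_β = 1.645 + 1.036 = 2.681.
n = (2.681 / 0.64)² = 4.189² = 17.55.
Round up.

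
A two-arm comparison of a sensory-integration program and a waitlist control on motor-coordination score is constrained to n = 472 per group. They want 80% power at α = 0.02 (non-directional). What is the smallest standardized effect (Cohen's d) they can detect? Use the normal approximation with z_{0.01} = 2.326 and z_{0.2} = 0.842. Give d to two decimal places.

d_min ≈ 0.21

For two independent groups of n = 472 each: d_min = (z_{α/2} + z_β)·√(2/n).
z-sum = 2.326 + 0.842 = 3.168.
d_min = 3.168 × √(2/472) = 3.168 × 0.0651 = 0.206.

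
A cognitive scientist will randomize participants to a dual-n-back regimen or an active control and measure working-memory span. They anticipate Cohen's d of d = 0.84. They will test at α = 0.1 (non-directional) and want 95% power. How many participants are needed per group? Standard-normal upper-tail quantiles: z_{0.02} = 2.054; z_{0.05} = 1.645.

n = 31 per group

For two independent groups with equal n: n = 2·((z_{α/2} + z_β) / d)².
z_{α/2} + z_β = 1.645 + 1.645 = 3.290.
n = 2 × (3.290 / 0.84)² = 2 × 3.917² = 2 × 15.34 = 30.7.
Round up to the next whole participant.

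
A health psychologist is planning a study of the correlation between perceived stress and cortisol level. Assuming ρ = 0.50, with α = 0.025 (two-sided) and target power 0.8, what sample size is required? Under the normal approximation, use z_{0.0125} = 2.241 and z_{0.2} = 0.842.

n = 35

Fisher's z: C = ½·ln((1+r)/(1−r)) = ½·ln(3.0000) = 0.5493.
n = ((z_{α/2} + z_β)/C)² + 3.
(2.241 + 0.842) / 0.5493 = 3.083 / 0.5493 = 5.613.
n = 5.613² + 3 = 31.50 + 3 = 34.5.
Round up.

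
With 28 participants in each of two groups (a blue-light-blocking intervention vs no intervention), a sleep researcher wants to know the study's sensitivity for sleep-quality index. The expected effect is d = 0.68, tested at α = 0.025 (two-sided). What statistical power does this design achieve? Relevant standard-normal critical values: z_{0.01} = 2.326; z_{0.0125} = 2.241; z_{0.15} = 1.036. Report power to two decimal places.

For two equal groups, power = Φ(d·√(n/2) − z_{α/2}).
d·√(n/2) = 0.68 × √(28/2) = 0.68 × 3.742 = 2.544.
z_β = 2.544 − 2.241 = 0.303.
Power = Φ(0.303) = 0.619.

power ≈ 0.62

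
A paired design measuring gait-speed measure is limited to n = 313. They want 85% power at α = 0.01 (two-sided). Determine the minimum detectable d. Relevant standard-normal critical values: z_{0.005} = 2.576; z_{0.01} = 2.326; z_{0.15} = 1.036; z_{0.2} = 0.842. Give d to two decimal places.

d_min ≈ 0.20

For a single sample (or paired design) of n = 313: d_min = (z_{α/2} + z_β)/√n.
z-sum = 2.576 + 1.036 = 3.612.
d_min = 3.612 / √313 = 3.612 / 17.692 = 0.204.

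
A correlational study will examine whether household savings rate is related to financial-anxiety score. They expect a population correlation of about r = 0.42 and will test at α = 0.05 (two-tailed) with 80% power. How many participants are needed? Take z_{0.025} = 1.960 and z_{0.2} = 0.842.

Fisher's z: C = ½·ln((1+r)/(1−r)) = ½·ln(2.4483) = 0.4477.
n = ((z_{α/2} + z_β)/C)² + 3.
(1.960 + 0.842) / 0.4477 = 2.802 / 0.4477 = 6.259.
n = 6.259² + 3 = 39.17 + 3 = 42.2.
Round up.

n = 43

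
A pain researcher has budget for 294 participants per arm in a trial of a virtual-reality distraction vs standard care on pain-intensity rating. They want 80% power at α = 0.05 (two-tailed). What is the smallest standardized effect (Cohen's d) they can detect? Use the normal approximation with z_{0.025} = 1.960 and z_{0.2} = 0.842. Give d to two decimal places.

d_min ≈ 0.23

For two independent groups of n = 294 each: d_min = (z_{α/2} + z_β)·√(2/n).
z-sum = 1.960 + 0.842 = 2.802.
d_min = 2.802 × √(2/294) = 2.802 × 0.0825 = 0.231.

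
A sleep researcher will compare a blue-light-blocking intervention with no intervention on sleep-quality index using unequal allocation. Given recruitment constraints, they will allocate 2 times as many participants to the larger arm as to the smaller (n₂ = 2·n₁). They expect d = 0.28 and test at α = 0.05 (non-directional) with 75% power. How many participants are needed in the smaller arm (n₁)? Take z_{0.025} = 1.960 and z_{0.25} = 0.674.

n₁ = 133

With allocation ratio k = n₂/n₁ = 2, Var(x̄₁−x̄₂) = σ²(1/n₁ + 1/(k·n₁)) = σ²·(k+1)/(k·n₁).
So n₁ = (1 + 1/k)·((z_{α/2} + z_β)/d)² = 1.500 × (2.634/0.28)².
n₁ = 1.500 × 88.49 = 132.7.
Round up: n₁ = 133, giving n₂ = 2 × 133 = 266.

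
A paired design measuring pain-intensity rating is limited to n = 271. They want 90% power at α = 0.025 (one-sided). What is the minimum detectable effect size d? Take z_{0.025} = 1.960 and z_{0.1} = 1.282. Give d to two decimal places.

d_min ≈ 0.20

For a single sample (or paired design) of n = 271: d_min = (z_{α} + z_β)/√n.
z-sum = 1.960 + 1.282 = 3.242.
d_min = 3.242 / √271 = 3.242 / 16.462 = 0.197.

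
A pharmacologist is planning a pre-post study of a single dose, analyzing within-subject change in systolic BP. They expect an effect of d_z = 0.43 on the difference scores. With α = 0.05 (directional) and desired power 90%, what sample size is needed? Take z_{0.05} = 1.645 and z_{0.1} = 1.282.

For a paired (one-sample on differences) test: n = ((z_{α} + z_β) / d)².
z_{α} + z_β = 1.645 + 1.282 = 2.927.
n = (2.927 / 0.43)² = 6.807² = 46.33.
Round up.

n = 47 pairs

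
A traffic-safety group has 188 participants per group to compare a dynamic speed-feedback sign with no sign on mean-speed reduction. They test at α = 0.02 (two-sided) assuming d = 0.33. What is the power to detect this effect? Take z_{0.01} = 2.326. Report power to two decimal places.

For two equal groups, power = Φ(d·√(n/2) − z_{α/2}).
d·√(n/2) = 0.33 × √(188/2) = 0.33 × 9.695 = 3.199.
z_β = 3.199 − 2.326 = 0.873.
Power = Φ(0.873) = 0.809.

power ≈ 0.81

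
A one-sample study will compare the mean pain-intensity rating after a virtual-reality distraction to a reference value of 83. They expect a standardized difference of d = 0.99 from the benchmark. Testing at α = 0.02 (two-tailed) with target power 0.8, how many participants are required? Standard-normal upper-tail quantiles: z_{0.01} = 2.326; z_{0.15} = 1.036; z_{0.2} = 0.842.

For a one-sample test: n = ((z_{α/2} + z_β) / d)².
z_{α/2} + z_β = 2.326 + 0.842 = 3.168.
n = (3.168 / 0.99)² = 3.200² = 10.24.
Round up.

n = 11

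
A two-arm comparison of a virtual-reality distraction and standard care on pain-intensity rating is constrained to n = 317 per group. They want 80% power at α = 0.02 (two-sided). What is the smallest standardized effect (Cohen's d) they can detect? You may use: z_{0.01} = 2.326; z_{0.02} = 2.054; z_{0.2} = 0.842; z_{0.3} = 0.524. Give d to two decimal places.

d_min ≈ 0.25

For two independent groups of n = 317 each: d_min = (z_{α/2} + z_β)·√(2/n).
z-sum = 2.326 + 0.842 = 3.168.
d_min = 3.168 × √(2/317) = 3.168 × 0.0794 = 0.252.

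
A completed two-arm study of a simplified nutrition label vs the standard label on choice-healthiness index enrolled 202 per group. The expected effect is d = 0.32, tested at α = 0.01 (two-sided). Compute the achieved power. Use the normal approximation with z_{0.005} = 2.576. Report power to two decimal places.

For two equal groups, power = Φ(d·√(n/2) − z_{α/2}).
d·√(n/2) = 0.32 × √(202/2) = 0.32 × 10.050 = 3.216.
z_β = 3.216 − 2.576 = 0.640.
Power = Φ(0.640) = 0.739.

power ≈ 0.74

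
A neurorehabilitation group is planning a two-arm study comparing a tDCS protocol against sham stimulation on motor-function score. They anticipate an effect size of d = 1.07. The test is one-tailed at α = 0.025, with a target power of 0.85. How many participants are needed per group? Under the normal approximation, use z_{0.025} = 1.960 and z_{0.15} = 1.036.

n = 16 per group

For two independent groups with equal n: n = 2·((z_{α} + z_β) / d)².
z_{α} + z_β = 1.960 + 1.036 = 2.996.
n = 2 × (2.996 / 1.07)² = 2 × 2.800² = 2 × 7.84 = 15.7.
Round up to the next whole participant.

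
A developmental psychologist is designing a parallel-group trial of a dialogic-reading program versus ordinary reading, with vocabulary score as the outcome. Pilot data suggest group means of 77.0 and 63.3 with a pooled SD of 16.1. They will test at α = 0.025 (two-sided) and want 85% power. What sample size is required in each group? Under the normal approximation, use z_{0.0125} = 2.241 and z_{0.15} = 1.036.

Cohen's d = |M₁ − M₂| / SD_pooled = |77.0 − 63.3| / 16.1 = 13.7 / 16.1 = 0.851.
For two independent groups with equal n: n = 2·((z_{α/2} + z_β) / d)².
z_{α/2} + z_β = 2.241 + 1.036 = 3.277.
n = 2 × (3.277 / 0.851)² = 2 × 3.851² = 2 × 14.83 = 29.7.
Round up to the next whole participant.

n = 30 per group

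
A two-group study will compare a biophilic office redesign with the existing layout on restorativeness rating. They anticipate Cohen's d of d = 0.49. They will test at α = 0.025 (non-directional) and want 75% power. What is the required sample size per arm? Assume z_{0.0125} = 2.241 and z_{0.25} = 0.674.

n = 71 per group

For two independent groups with equal n: n = 2·((z_{α/2} + z_β) / d)².
z_{α/2} + z_β = 2.241 + 0.674 = 2.915.
n = 2 × (2.915 / 0.49)² = 2 × 5.949² = 2 × 35.39 = 70.8.
Round up to the next whole participant.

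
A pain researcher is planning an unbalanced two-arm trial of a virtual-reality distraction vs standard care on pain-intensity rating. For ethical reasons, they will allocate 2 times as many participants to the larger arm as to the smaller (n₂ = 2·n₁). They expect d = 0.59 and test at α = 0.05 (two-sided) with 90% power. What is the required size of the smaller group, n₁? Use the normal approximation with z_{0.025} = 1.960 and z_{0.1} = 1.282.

With allocation ratio k = n₂/n₁ = 2, Var(x̄₁−x̄₂) = σ²(1/n₁ + 1/(k·n₁)) = σ²·(k+1)/(k·n₁).
So n₁ = (1 + 1/k)·((z_{α/2} + z_β)/d)² = 1.500 × (3.242/0.59)².
n₁ = 1.500 × 30.19 = 45.3.
Round up: n₁ = 46, giving n₂ = 2 × 46 = 92.

n₁ = 46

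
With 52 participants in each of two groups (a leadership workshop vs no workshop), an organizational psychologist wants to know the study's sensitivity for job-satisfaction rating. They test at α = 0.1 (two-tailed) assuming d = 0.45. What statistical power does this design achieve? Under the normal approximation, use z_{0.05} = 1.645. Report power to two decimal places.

For two equal groups, power = Φ(d·√(n/2) − z_{α/2}).
d·√(n/2) = 0.45 × √(52/2) = 0.45 × 5.099 = 2.295.
z_β = 2.295 − 1.645 = 0.650.
Power = Φ(0.650) = 0.742.

power ≈ 0.74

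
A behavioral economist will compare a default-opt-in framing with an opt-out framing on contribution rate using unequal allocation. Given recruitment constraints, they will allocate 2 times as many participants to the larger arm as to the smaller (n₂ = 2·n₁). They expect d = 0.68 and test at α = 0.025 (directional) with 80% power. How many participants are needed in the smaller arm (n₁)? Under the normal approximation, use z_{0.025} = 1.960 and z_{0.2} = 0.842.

With allocation ratio k = n₂/n₁ = 2, Var(x̄₁−x̄₂) = σ²(1/n₁ + 1/(k·n₁)) = σ²·(k+1)/(k·n₁).
So n₁ = (1 + 1/k)·((z_{α} + z_β)/d)² = 1.500 × (2.802/0.68)².
n₁ = 1.500 × 16.98 = 25.5.
Round up: n₁ = 26, giving n₂ = 2 × 26 = 52.

n₁ = 26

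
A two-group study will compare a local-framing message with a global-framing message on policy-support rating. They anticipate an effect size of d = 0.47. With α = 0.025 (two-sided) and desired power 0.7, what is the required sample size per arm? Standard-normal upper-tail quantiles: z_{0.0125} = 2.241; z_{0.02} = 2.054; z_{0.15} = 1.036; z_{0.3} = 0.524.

For two independent groups with equal n: n = 2·((z_{α/2} + z_β) / d)².
z_{α/2} + z_β = 2.241 + 0.524 = 2.765.
n = 2 × (2.765 / 0.47)² = 2 × 5.883² = 2 × 34.61 = 69.2.
Round up to the next whole participant.

n = 70 per group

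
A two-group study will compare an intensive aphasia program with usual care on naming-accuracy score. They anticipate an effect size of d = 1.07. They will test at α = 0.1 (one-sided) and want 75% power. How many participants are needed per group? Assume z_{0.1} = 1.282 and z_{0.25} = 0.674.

n = 7 per group

For two independent groups with equal n: n = 2·((z_{α} + z_β) / d)².
z_{α} + z_β = 1.282 + 0.674 = 1.956.
n = 2 × (1.956 / 1.07)² = 2 × 1.828² = 2 × 3.34 = 6.7.
Round up to the next whole participant.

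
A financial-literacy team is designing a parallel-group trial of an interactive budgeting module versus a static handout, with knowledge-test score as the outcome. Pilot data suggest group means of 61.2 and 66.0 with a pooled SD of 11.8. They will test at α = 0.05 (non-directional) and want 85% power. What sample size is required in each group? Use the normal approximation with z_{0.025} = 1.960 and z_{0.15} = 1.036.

Cohen's d = |M₁ − M₂| / SD_pooled = |61.2 − 66.0| / 11.8 = 4.8 / 11.8 = 0.407.
For two independent groups with equal n: n = 2·((z_{α/2} + z_β) / d)².
z_{α/2} + z_β = 1.960 + 1.036 = 2.996.
n = 2 × (2.996 / 0.407)² = 2 × 7.361² = 2 × 54.19 = 108.4.
Round up to the next whole participant.

n = 109 per group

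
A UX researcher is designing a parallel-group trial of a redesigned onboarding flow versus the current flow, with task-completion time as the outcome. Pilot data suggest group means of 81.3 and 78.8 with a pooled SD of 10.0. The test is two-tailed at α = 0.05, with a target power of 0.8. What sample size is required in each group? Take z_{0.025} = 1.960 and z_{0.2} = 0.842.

Cohen's d = |M₁ − M₂| / SD_pooled = |81.3 − 78.8| / 10.0 = 2.5 / 10.0 = 0.250.
For two independent groups with equal n: n = 2·((z_{α/2} + z_β) / d)².
z_{α/2} + z_β = 1.960 + 0.842 = 2.802.
n = 2 × (2.802 / 0.250)² = 2 × 11.208² = 2 × 125.62 = 251.2.
Round up to the next whole participant.

n = 252 per group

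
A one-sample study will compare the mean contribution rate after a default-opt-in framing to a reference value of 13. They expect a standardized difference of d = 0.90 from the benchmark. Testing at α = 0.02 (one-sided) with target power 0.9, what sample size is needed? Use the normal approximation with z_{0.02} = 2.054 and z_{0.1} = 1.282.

n = 14

For a one-sample test: n = ((z_{α} + z_β) / d)².
z_{α} + z_β = 2.054 + 1.282 = 3.336.
n = (3.336 / 0.90)² = 3.707² = 13.74.
Round up.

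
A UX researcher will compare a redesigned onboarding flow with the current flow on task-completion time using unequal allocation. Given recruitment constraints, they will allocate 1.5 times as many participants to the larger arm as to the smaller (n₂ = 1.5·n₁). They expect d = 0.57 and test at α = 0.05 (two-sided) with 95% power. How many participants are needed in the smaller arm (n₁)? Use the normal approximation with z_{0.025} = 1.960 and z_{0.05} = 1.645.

n₁ = 67

With allocation ratio k = n₂/n₁ = 1.5, Var(x̄₁−x̄₂) = σ²(1/n₁ + 1/(k·n₁)) = σ²·(k+1)/(k·n₁).
So n₁ = (1 + 1/k)·((z_{α/2} + z_β)/d)² = 1.667 × (3.605/0.57)².
n₁ = 1.667 × 40.00 = 66.7.
Round up: n₁ = 67, giving n₂ = ⌈1.5 × 67⌉ = ⌈100.5⌉ = 101.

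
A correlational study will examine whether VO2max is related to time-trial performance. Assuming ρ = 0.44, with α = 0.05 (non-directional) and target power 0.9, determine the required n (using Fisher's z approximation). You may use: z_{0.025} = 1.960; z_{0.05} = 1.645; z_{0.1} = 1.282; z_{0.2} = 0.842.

n = 51

Fisher's z: C = ½·ln((1+r)/(1−r)) = ½·ln(2.5714) = 0.4722.
n = ((z_{α/2} + z_β)/C)² + 3.
(1.960 + 1.282) / 0.4722 = 3.242 / 0.4722 = 6.866.
n = 6.866² + 3 = 47.14 + 3 = 50.1.
Round up.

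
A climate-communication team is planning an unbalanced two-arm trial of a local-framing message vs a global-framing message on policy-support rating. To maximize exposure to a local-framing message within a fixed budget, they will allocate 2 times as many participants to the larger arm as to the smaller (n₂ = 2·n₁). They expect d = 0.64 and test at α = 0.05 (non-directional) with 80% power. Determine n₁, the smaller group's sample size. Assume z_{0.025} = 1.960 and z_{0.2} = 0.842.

n₁ = 29

With allocation ratio k = n₂/n₁ = 2, Var(x̄₁−x̄₂) = σ²(1/n₁ + 1/(k·n₁)) = σ²·(k+1)/(k·n₁).
So n₁ = (1 + 1/k)·((z_{α/2} + z_β)/d)² = 1.500 × (2.802/0.64)².
n₁ = 1.500 × 19.17 = 28.8.
Round up: n₁ = 29, giving n₂ = 2 × 29 = 58.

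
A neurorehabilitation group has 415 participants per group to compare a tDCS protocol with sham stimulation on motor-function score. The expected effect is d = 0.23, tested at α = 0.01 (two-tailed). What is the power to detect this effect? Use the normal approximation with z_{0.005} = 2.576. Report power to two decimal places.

power ≈ 0.77

For two equal groups, power = Φ(d·√(n/2) − z_{α/2}).
d·√(n/2) = 0.23 × √(415/2) = 0.23 × 14.405 = 3.313.
z_β = 3.313 − 2.576 = 0.737.
Power = Φ(0.737) = 0.769.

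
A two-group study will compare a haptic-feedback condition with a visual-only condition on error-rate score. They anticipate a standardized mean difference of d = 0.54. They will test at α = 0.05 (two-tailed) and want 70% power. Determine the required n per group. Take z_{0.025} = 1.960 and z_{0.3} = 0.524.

n = 43 per group

For two independent groups with equal n: n = 2·((z_{α/2} + z_β) / d)².
z_{α/2} + z_β = 1.960 + 0.524 = 2.484.
n = 2 × (2.484 / 0.54)² = 2 × 4.600² = 2 × 21.16 = 42.3.
Round up to the next whole participant.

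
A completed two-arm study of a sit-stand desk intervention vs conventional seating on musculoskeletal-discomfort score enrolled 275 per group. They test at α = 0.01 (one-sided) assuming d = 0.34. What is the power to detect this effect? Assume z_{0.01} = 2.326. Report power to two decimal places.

power ≈ 0.95

For two equal groups, power = Φ(d·√(n/2) − z_{α}).
d·√(n/2) = 0.34 × √(275/2) = 0.34 × 11.726 = 3.987.
z_β = 3.987 − 2.326 = 1.661.
Power = Φ(1.661) = 0.952.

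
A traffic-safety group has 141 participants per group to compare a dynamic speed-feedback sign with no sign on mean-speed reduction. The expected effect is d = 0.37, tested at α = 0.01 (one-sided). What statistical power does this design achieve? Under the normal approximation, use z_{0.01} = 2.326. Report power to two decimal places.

For two equal groups, power = Φ(d·√(n/2) − z_{α}).
d·√(n/2) = 0.37 × √(141/2) = 0.37 × 8.396 = 3.107.
z_β = 3.107 − 2.326 = 0.781.
Power = Φ(0.781) = 0.783.

power ≈ 0.78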